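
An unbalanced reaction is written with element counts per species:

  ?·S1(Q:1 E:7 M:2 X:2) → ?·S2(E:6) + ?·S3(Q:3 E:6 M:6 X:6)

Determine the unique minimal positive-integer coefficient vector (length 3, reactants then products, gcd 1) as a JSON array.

Q: 6·1 = 6 | 5·0+2·3 = 6
E: 6·7 = 42 | 5·6+2·6 = 42
M: 6·2 = 12 | 5·0+2·6 = 12
X: 6·2 = 12 | 5·0+2·6 = 12
gcd(6,5,2) = 1

Coefficients: [6, 5, 2]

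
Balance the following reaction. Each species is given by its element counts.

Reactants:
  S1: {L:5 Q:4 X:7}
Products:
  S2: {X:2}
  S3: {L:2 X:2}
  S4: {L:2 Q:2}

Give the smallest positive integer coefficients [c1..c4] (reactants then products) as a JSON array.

L: 2·5 = 10 | 6·0+1·2+4·2 = 10
Q: 2·4 = 8 | 6·0+1·0+4·2 = 8
X: 2·7 = 14 | 6·2+1·2+4·0 = 14
gcd(2,6,1,4) = 1

Coefficients: [2, 6, 1, 4]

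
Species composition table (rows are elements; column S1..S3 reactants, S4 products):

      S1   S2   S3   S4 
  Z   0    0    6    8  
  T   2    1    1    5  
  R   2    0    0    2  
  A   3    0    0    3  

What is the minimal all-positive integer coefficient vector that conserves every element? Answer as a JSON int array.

Coefficients: [3, 5, 4, 3]

Z: 3·0+5·0+4·6 = 24 | 3·8 = 24
T: 3·2+5·1+4·1 = 15 | 3·5 = 15
R: 3·2+5·0+4·0 = 6 | 3·2 = 6
A: 3·3+5·0+4·0 = 9 | 3·3 = 9
gcd(3,5,4,3) = 1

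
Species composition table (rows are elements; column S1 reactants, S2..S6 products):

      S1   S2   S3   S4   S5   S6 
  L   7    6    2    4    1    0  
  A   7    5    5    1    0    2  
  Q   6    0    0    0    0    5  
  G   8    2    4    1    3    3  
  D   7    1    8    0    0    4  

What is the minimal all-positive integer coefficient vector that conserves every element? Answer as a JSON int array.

Coefficients: [5, 3, 1, 3, 3, 6]

L: 5·7 = 35 | 3·6+1·2+3·4+3·1+6·0 = 35
A: 5·7 = 35 | 3·5+1·5+3·1+3·0+6·2 = 35
Q: 5·6 = 30 | 3·0+1·0+3·0+3·0+6·5 = 30
G: 5·8 = 40 | 3·2+1·4+3·1+3·3+6·3 = 40
D: 5·7 = 35 | 3·1+1·8+3·0+3·0+6·4 = 35
gcd(5,3,1,3,3,6) = 1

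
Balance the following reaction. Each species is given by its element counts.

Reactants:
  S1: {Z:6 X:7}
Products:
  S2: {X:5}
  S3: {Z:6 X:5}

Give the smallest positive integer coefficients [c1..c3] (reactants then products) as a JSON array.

Coefficients: [5, 2, 5]

Z: 5·6 = 30 | 2·0+5·6 = 30
X: 5·7 = 35 | 2·5+5·5 = 35
gcd(5,2,5) = 1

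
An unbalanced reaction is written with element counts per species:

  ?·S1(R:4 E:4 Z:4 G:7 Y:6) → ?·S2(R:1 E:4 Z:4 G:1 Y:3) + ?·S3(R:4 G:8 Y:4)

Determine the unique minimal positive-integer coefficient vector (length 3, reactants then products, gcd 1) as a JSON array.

R: 4·4 = 16 | 4·1+3·4 = 16
E: 4·4 = 16 | 4·4+3·0 = 16
Z: 4·4 = 16 | 4·4+3·0 = 16
G: 4·7 = 28 | 4·1+3·8 = 28
Y: 4·6 = 24 | 4·3+3·4 = 24
gcd(4,4,3) = 1

Coefficients: [4, 4, 3]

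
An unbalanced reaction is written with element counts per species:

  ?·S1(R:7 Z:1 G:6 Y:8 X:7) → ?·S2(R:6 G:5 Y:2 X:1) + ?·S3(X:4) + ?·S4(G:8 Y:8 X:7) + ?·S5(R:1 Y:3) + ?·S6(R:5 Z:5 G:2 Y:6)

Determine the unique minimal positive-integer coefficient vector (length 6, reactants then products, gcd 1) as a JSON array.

Coefficients: [5, 4, 6, 1, 6, 1]

R: 5·7 = 35 | 4·6+6·0+1·0+6·1+1·5 = 35
Z: 5·1 = 5 | 4·0+6·0+1·0+6·0+1·5 = 5
G: 5·6 = 30 | 4·5+6·0+1·8+6·0+1·2 = 30
Y: 5·8 = 40 | 4·2+6·0+1·8+6·3+1·6 = 40
X: 5·7 = 35 | 4·1+6·4+1·7+6·0+1·0 = 35
gcd(5,4,6,1,6,1) = 1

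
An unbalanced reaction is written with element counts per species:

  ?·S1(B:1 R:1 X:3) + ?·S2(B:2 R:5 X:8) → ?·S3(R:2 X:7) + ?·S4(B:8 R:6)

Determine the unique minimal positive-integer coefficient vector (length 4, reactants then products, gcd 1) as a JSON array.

Coefficients: [4, 2, 4, 1]

B: 4·1+2·2 = 8 | 4·0+1·8 = 8
R: 4·1+2·5 = 14 | 4·2+1·6 = 14
X: 4·3+2·8 = 28 | 4·7+1·0 = 28
gcd(4,2,4,1) = 1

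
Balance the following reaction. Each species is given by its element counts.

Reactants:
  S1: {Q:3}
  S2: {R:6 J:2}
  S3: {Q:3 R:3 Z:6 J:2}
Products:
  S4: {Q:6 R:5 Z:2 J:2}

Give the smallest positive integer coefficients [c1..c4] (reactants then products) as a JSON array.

Q: 5·3+2·0+1·3 = 18 | 3·6 = 18
R: 5·0+2·6+1·3 = 15 | 3·5 = 15
Z: 5·0+2·0+1·6 = 6 | 3·2 = 6
J: 5·0+2·2+1·2 = 6 | 3·2 = 6
gcd(5,2,1,3) = 1

Coefficients: [5, 2, 1, 3]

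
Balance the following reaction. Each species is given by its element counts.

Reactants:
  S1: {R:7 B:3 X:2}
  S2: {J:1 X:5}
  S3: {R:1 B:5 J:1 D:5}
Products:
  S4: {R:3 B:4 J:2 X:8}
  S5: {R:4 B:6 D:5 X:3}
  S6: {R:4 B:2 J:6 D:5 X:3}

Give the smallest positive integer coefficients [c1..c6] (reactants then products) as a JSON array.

R: 3·7+5·0+5·1 = 26 | 2·3+4·4+1·4 = 26
B: 3·3+5·0+5·5 = 34 | 2·4+4·6+1·2 = 34
J: 3·0+5·1+5·1 = 10 | 2·2+4·0+1·6 = 10
D: 3·0+5·0+5·5 = 25 | 2·0+4·5+1·5 = 25
X: 3·2+5·5+5·0 = 31 | 2·8+4·3+1·3 = 31
gcd(3,5,5,2,4,1) = 1

Coefficients: [3, 5, 5, 2, 4, 1]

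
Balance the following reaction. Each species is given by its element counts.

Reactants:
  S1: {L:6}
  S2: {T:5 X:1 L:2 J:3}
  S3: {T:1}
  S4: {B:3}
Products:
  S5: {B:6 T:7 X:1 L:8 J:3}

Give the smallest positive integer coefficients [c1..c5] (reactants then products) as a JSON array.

Coefficients: [1, 1, 2, 2, 1]

B: 1·0+1·0+2·0+2·3 = 6 | 1·6 = 6
T: 1·0+1·5+2·1+2·0 = 7 | 1·7 = 7
X: 1·0+1·1+2·0+2·0 = 1 | 1·1 = 1
L: 1·6+1·2+2·0+2·0 = 8 | 1·8 = 8
J: 1·0+1·3+2·0+2·0 = 3 | 1·3 = 3
gcd(1,1,2,2,1) = 1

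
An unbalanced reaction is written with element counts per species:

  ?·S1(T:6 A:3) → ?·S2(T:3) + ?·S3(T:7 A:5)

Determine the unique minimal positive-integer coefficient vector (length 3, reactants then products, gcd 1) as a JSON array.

Coefficients: [5, 3, 3]

T: 5·6 = 30 | 3·3+3·7 = 30
A: 5·3 = 15 | 3·0+3·5 = 15
gcd(5,3,3) = 1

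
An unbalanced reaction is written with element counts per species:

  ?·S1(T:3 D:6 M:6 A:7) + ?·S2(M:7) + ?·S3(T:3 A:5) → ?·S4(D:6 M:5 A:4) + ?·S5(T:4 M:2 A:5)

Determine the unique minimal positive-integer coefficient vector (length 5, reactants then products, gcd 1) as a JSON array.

T: 5·3+1·0+3·3 = 24 | 5·0+6·4 = 24
D: 5·6+1·0+3·0 = 30 | 5·6+6·0 = 30
M: 5·6+1·7+3·0 = 37 | 5·5+6·2 = 37
A: 5·7+1·0+3·5 = 50 | 5·4+6·5 = 50
gcd(5,1,3,5,6) = 1

Coefficients: [5, 1, 3, 5, 6]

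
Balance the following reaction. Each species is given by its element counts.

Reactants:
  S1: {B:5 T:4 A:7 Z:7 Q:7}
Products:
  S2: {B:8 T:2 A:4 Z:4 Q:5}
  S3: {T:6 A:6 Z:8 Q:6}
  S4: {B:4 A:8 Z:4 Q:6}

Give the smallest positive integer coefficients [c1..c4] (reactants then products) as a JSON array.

B: 4·5 = 20 | 2·8+2·0+1·4 = 20
T: 4·4 = 16 | 2·2+2·6+1·0 = 16
A: 4·7 = 28 | 2·4+2·6+1·8 = 28
Z: 4·7 = 28 | 2·4+2·8+1·4 = 28
Q: 4·7 = 28 | 2·5+2·6+1·6 = 28
gcd(4,2,2,1) = 1

Coefficients: [4, 2, 2, 1]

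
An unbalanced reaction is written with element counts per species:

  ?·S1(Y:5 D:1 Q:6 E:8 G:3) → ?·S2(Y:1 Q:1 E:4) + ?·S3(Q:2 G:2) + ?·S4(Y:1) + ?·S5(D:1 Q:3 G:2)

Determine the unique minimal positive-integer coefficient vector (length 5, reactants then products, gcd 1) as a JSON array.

Coefficients: [2, 4, 1, 6, 2]

Y: 2·5 = 10 | 4·1+1·0+6·1+2·0 = 10
D: 2·1 = 2 | 4·0+1·0+6·0+2·1 = 2
Q: 2·6 = 12 | 4·1+1·2+6·0+2·3 = 12
E: 2·8 = 16 | 4·4+1·0+6·0+2·0 = 16
G: 2·3 = 6 | 4·0+1·2+6·0+2·2 = 6
gcd(2,4,1,6,2) = 1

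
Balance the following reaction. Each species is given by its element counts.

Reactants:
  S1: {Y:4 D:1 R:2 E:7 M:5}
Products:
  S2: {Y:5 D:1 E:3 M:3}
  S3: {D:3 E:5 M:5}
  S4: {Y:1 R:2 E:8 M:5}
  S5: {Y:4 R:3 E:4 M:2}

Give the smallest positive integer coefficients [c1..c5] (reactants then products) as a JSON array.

Y: 5·4 = 20 | 2·5+1·0+2·1+2·4 = 20
D: 5·1 = 5 | 2·1+1·3+2·0+2·0 = 5
R: 5·2 = 10 | 2·0+1·0+2·2+2·3 = 10
E: 5·7 = 35 | 2·3+1·5+2·8+2·4 = 35
M: 5·5 = 25 | 2·3+1·5+2·5+2·2 = 25
gcd(5,2,1,2,2) = 1

Coefficients: [5, 2, 1, 2, 2]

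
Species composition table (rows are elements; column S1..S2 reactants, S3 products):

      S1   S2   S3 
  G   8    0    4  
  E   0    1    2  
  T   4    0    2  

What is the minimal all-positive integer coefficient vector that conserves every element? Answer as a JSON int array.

G: 1·8+4·0 = 8 | 2·4 = 8
E: 1·0+4·1 = 4 | 2·2 = 4
T: 1·4+4·0 = 4 | 2·2 = 4
gcd(1,4,2) = 1

Coefficients: [1, 4, 2]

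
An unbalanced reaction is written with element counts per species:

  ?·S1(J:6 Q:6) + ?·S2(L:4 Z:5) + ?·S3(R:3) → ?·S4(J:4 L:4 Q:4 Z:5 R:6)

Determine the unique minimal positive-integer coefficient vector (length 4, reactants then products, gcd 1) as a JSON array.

J: 2·6+3·0+6·0 = 12 | 3·4 = 12
L: 2·0+3·4+6·0 = 12 | 3·4 = 12
Q: 2·6+3·0+6·0 = 12 | 3·4 = 12
Z: 2·0+3·5+6·0 = 15 | 3·5 = 15
R: 2·0+3·0+6·3 = 18 | 3·6 = 18
gcd(2,3,6,3) = 1

Coefficients: [2, 3, 6, 3]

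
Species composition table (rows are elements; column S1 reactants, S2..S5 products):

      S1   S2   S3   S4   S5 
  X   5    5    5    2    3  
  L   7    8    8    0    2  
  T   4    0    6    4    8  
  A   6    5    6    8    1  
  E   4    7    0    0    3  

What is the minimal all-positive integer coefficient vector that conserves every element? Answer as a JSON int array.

Coefficients: [6, 3, 2, 1, 1]

X: 6·5 = 30 | 3·5+2·5+1·2+1·3 = 30
L: 6·7 = 42 | 3·8+2·8+1·0+1·2 = 42
T: 6·4 = 24 | 3·0+2·6+1·4+1·8 = 24
A: 6·6 = 36 | 3·5+2·6+1·8+1·1 = 36
E: 6·4 = 24 | 3·7+2·0+1·0+1·3 = 24
gcd(6,3,2,1,1) = 1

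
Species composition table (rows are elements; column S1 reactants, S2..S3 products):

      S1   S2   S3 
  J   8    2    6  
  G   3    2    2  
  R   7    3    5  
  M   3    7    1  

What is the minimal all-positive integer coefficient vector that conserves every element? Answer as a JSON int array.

J: 4·8 = 32 | 1·2+5·6 = 32
G: 4·3 = 12 | 1·2+5·2 = 12
R: 4·7 = 28 | 1·3+5·5 = 28
M: 4·3 = 12 | 1·7+5·1 = 12
gcd(4,1,5) = 1

Coefficients: [4, 1, 5]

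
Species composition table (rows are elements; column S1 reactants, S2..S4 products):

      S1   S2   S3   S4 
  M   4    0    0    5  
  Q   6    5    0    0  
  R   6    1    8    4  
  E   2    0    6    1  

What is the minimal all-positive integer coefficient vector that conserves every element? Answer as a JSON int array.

Coefficients: [5, 6, 1, 4]

M: 5·4 = 20 | 6·0+1·0+4·5 = 20
Q: 5·6 = 30 | 6·5+1·0+4·0 = 30
R: 5·6 = 30 | 6·1+1·8+4·4 = 30
E: 5·2 = 10 | 6·0+1·6+4·1 = 10
gcd(5,6,1,4) = 1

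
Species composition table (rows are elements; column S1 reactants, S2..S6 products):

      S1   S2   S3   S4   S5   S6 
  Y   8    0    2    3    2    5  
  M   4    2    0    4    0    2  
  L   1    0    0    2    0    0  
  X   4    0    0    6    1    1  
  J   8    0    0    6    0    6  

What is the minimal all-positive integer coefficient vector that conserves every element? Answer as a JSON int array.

Coefficients: [6, 1, 6, 3, 1, 5]

Y: 6·8 = 48 | 1·0+6·2+3·3+1·2+5·5 = 48
M: 6·4 = 24 | 1·2+6·0+3·4+1·0+5·2 = 24
L: 6·1 = 6 | 1·0+6·0+3·2+1·0+5·0 = 6
X: 6·4 = 24 | 1·0+6·0+3·6+1·1+5·1 = 24
J: 6·8 = 48 | 1·0+6·0+3·6+1·0+5·6 = 48
gcd(6,1,6,3,1,5) = 1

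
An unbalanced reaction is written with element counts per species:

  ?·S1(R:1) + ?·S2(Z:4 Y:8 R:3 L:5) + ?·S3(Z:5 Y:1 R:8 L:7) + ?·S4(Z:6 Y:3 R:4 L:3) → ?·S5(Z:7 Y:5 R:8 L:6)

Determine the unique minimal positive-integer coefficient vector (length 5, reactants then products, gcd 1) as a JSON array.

Z: 5·0+1·4+1·5+2·6 = 21 | 3·7 = 21
Y: 5·0+1·8+1·1+2·3 = 15 | 3·5 = 15
R: 5·1+1·3+1·8+2·4 = 24 | 3·8 = 24
L: 5·0+1·5+1·7+2·3 = 18 | 3·6 = 18
gcd(5,1,1,2,3) = 1

Coefficients: [5, 1, 1, 2, 3]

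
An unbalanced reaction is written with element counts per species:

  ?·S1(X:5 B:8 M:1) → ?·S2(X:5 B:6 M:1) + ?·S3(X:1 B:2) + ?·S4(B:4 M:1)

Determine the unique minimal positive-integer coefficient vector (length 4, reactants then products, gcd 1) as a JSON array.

Coefficients: [4, 3, 5, 1]

X: 4·5 = 20 | 3·5+5·1+1·0 = 20
B: 4·8 = 32 | 3·6+5·2+1·4 = 32
M: 4·1 = 4 | 3·1+5·0+1·1 = 4
gcd(4,3,5,1) = 1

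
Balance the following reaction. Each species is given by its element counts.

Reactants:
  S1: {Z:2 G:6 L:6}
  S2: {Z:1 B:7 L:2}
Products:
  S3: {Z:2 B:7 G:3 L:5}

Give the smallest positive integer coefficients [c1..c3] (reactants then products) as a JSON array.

Z: 1·2+2·1 = 4 | 2·2 = 4
B: 1·0+2·7 = 14 | 2·7 = 14
G: 1·6+2·0 = 6 | 2·3 = 6
L: 1·6+2·2 = 10 | 2·5 = 10
gcd(1,2,2) = 1

Coefficients: [1, 2, 2]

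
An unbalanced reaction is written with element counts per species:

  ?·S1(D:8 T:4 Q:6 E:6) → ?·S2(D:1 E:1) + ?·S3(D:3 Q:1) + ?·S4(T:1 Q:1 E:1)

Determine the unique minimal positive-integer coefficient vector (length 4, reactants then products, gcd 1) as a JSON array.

D: 1·8 = 8 | 2·1+2·3+4·0 = 8
T: 1·4 = 4 | 2·0+2·0+4·1 = 4
Q: 1·6 = 6 | 2·0+2·1+4·1 = 6
E: 1·6 = 6 | 2·1+2·0+4·1 = 6
gcd(1,2,2,4) = 1

Coefficients: [1, 2, 2, 4]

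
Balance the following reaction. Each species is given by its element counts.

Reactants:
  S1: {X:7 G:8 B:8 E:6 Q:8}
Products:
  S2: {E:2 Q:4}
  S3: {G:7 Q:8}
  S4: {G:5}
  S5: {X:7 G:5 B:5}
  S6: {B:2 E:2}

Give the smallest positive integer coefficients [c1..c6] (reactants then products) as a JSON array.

Coefficients: [4, 6, 1, 1, 4, 6]

X: 4·7 = 28 | 6·0+1·0+1·0+4·7+6·0 = 28
G: 4·8 = 32 | 6·0+1·7+1·5+4·5+6·0 = 32
B: 4·8 = 32 | 6·0+1·0+1·0+4·5+6·2 = 32
E: 4·6 = 24 | 6·2+1·0+1·0+4·0+6·2 = 24
Q: 4·8 = 32 | 6·4+1·8+1·0+4·0+6·0 = 32
gcd(4,6,1,1,4,6) = 1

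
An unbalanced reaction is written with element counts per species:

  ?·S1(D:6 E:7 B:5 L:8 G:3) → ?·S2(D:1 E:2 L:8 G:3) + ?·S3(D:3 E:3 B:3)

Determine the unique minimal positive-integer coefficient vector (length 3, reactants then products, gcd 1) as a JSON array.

D: 3·6 = 18 | 3·1+5·3 = 18
E: 3·7 = 21 | 3·2+5·3 = 21
B: 3·5 = 15 | 3·0+5·3 = 15
L: 3·8 = 24 | 3·8+5·0 = 24
G: 3·3 = 9 | 3·3+5·0 = 9
gcd(3,3,5) = 1

Coefficients: [3, 3, 5]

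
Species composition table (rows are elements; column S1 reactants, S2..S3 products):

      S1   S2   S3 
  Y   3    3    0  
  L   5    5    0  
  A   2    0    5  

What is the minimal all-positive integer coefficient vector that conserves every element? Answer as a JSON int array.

Coefficients: [5, 5, 2]

Y: 5·3 = 15 | 5·3+2·0 = 15
L: 5·5 = 25 | 5·5+2·0 = 25
A: 5·2 = 10 | 5·0+2·5 = 10
gcd(5,5,2) = 1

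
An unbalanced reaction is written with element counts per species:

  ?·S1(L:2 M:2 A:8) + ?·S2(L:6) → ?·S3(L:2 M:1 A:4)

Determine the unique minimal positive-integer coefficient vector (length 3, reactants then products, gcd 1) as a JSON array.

Coefficients: [3, 1, 6]

L: 3·2+1·6 = 12 | 6·2 = 12
M: 3·2+1·0 = 6 | 6·1 = 6
A: 3·8+1·0 = 24 | 6·4 = 24
gcd(3,1,6) = 1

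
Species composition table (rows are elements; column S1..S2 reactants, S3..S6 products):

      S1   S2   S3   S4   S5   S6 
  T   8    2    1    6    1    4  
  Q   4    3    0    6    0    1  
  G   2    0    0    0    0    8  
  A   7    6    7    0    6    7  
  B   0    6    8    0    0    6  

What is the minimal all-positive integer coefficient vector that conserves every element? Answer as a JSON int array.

T: 4·8+5·2 = 42 | 3·1+5·6+5·1+1·4 = 42
Q: 4·4+5·3 = 31 | 3·0+5·6+5·0+1·1 = 31
G: 4·2+5·0 = 8 | 3·0+5·0+5·0+1·8 = 8
A: 4·7+5·6 = 58 | 3·7+5·0+5·6+1·7 = 58
B: 4·0+5·6 = 30 | 3·8+5·0+5·0+1·6 = 30
gcd(4,5,3,5,5,1) = 1

Coefficients: [4, 5, 3, 5, 5, 1]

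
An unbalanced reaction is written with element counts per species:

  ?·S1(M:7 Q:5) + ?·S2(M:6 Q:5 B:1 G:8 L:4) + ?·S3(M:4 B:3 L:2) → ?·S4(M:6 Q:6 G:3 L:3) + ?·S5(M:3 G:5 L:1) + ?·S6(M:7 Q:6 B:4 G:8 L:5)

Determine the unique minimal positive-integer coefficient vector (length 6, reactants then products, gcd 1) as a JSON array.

Coefficients: [1, 5, 1, 3, 3, 2]

M: 1·7+5·6+1·4 = 41 | 3·6+3·3+2·7 = 41
Q: 1·5+5·5+1·0 = 30 | 3·6+3·0+2·6 = 30
B: 1·0+5·1+1·3 = 8 | 3·0+3·0+2·4 = 8
G: 1·0+5·8+1·0 = 40 | 3·3+3·5+2·8 = 40
L: 1·0+5·4+1·2 = 22 | 3·3+3·1+2·5 = 22
gcd(1,5,1,3,3,2) = 1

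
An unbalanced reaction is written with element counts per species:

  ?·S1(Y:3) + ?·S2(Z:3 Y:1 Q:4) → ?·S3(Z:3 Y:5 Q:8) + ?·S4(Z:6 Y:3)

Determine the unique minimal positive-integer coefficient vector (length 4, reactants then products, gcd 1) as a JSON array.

Coefficients: [3, 4, 2, 1]

Z: 3·0+4·3 = 12 | 2·3+1·6 = 12
Y: 3·3+4·1 = 13 | 2·5+1·3 = 13
Q: 3·0+4·4 = 16 | 2·8+1·0 = 16
gcd(3,4,2,1) = 1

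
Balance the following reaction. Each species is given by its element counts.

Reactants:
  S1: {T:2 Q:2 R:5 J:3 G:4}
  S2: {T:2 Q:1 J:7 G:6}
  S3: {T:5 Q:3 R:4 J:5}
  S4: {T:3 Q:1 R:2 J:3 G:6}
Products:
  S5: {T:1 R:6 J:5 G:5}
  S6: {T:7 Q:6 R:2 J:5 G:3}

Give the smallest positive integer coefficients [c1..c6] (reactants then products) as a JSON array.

T: 6·2+2·2+3·5+1·3 = 34 | 6·1+4·7 = 34
Q: 6·2+2·1+3·3+1·1 = 24 | 6·0+4·6 = 24
R: 6·5+2·0+3·4+1·2 = 44 | 6·6+4·2 = 44
J: 6·3+2·7+3·5+1·3 = 50 | 6·5+4·5 = 50
G: 6·4+2·6+3·0+1·6 = 42 | 6·5+4·3 = 42
gcd(6,2,3,1,6,4) = 1

Coefficients: [6, 2, 3, 1, 6, 4]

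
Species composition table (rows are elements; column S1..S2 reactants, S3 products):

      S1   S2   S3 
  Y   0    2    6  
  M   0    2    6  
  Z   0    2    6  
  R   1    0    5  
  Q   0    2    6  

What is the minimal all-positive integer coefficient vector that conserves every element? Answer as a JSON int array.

Coefficients: [5, 3, 1]

Y: 5·0+3·2 = 6 | 1·6 = 6
M: 5·0+3·2 = 6 | 1·6 = 6
Z: 5·0+3·2 = 6 | 1·6 = 6
R: 5·1+3·0 = 5 | 1·5 = 5
Q: 5·0+3·2 = 6 | 1·6 = 6
gcd(5,3,1) = 1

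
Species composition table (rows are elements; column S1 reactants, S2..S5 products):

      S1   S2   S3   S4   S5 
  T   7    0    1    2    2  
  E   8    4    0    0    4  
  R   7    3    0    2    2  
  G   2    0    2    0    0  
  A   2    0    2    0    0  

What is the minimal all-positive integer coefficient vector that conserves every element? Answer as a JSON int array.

T: 3·7 = 21 | 1·0+3·1+4·2+5·2 = 21
E: 3·8 = 24 | 1·4+3·0+4·0+5·4 = 24
R: 3·7 = 21 | 1·3+3·0+4·2+5·2 = 21
G: 3·2 = 6 | 1·0+3·2+4·0+5·0 = 6
A: 3·2 = 6 | 1·0+3·2+4·0+5·0 = 6
gcd(3,1,3,4,5) = 1

Coefficients: [3, 1, 3, 4, 5]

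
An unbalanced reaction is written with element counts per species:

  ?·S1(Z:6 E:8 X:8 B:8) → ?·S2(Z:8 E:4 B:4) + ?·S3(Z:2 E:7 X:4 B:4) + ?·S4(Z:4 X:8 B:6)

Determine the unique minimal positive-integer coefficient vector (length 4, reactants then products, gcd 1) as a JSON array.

Coefficients: [4, 1, 4, 2]

Z: 4·6 = 24 | 1·8+4·2+2·4 = 24
E: 4·8 = 32 | 1·4+4·7+2·0 = 32
X: 4·8 = 32 | 1·0+4·4+2·8 = 32
B: 4·8 = 32 | 1·4+4·4+2·6 = 32
gcd(4,1,4,2) = 1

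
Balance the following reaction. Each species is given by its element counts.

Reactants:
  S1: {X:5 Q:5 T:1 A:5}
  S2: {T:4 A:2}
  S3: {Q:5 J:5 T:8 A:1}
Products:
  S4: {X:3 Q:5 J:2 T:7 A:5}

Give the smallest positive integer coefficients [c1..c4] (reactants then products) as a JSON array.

X: 3·5+4·0+2·0 = 15 | 5·3 = 15
Q: 3·5+4·0+2·5 = 25 | 5·5 = 25
J: 3·0+4·0+2·5 = 10 | 5·2 = 10
T: 3·1+4·4+2·8 = 35 | 5·7 = 35
A: 3·5+4·2+2·1 = 25 | 5·5 = 25
gcd(3,4,2,5) = 1

Coefficients: [3, 4, 2, 5]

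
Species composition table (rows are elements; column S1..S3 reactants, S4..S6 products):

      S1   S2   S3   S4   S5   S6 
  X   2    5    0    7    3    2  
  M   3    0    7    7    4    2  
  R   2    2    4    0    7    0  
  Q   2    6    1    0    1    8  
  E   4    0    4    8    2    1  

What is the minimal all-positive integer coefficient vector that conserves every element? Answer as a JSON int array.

X: 1·2+5·5+4·0 = 27 | 1·7+4·3+4·2 = 27
M: 1·3+5·0+4·7 = 31 | 1·7+4·4+4·2 = 31
R: 1·2+5·2+4·4 = 28 | 1·0+4·7+4·0 = 28
Q: 1·2+5·6+4·1 = 36 | 1·0+4·1+4·8 = 36
E: 1·4+5·0+4·4 = 20 | 1·8+4·2+4·1 = 20
gcd(1,5,4,1,4,4) = 1

Coefficients: [1, 5, 4, 1, 4, 4]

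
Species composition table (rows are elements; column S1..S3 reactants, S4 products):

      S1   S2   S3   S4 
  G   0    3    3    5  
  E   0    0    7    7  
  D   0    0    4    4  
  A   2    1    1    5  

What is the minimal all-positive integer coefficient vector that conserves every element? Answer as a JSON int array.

G: 5·0+2·3+3·3 = 15 | 3·5 = 15
E: 5·0+2·0+3·7 = 21 | 3·7 = 21
D: 5·0+2·0+3·4 = 12 | 3·4 = 12
A: 5·2+2·1+3·1 = 15 | 3·5 = 15
gcd(5,2,3,3) = 1

Coefficients: [5, 2, 3, 3]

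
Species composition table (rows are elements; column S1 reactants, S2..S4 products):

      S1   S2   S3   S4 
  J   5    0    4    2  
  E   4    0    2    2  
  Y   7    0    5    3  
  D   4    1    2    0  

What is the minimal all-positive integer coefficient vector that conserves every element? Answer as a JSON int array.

Coefficients: [2, 6, 1, 3]

J: 2·5 = 10 | 6·0+1·4+3·2 = 10
E: 2·4 = 8 | 6·0+1·2+3·2 = 8
Y: 2·7 = 14 | 6·0+1·5+3·3 = 14
D: 2·4 = 8 | 6·1+1·2+3·0 = 8
gcd(2,6,1,3) = 1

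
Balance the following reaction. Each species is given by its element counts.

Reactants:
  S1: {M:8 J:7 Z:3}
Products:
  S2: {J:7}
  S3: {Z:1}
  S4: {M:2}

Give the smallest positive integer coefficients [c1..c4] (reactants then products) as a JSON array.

M: 1·8 = 8 | 1·0+3·0+4·2 = 8
J: 1·7 = 7 | 1·7+3·0+4·0 = 7
Z: 1·3 = 3 | 1·0+3·1+4·0 = 3
gcd(1,1,3,4) = 1

Coefficients: [1, 1, 3, 4]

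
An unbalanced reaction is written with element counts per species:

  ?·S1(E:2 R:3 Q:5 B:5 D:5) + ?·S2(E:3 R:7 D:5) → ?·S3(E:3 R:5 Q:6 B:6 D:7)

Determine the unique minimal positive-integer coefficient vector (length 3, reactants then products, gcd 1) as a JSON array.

E: 6·2+1·3 = 15 | 5·3 = 15
R: 6·3+1·7 = 25 | 5·5 = 25
Q: 6·5+1·0 = 30 | 5·6 = 30
B: 6·5+1·0 = 30 | 5·6 = 30
D: 6·5+1·5 = 35 | 5·7 = 35
gcd(6,1,5) = 1

Coefficients: [6, 1, 5]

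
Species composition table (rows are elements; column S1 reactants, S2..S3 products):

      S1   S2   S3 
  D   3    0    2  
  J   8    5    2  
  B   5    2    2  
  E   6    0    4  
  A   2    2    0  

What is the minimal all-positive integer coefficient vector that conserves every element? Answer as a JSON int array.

Coefficients: [2, 2, 3]

D: 2·3 = 6 | 2·0+3·2 = 6
J: 2·8 = 16 | 2·5+3·2 = 16
B: 2·5 = 10 | 2·2+3·2 = 10
E: 2·6 = 12 | 2·0+3·4 = 12
A: 2·2 = 4 | 2·2+3·0 = 4
gcd(2,2,3) = 1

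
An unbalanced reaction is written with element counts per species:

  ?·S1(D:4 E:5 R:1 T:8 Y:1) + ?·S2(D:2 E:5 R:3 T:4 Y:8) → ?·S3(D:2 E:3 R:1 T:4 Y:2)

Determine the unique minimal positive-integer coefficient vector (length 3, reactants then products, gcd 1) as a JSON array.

D: 2·4+1·2 = 10 | 5·2 = 10
E: 2·5+1·5 = 15 | 5·3 = 15
R: 2·1+1·3 = 5 | 5·1 = 5
T: 2·8+1·4 = 20 | 5·4 = 20
Y: 2·1+1·8 = 10 | 5·2 = 10
gcd(2,1,5) = 1

Coefficients: [2, 1, 5]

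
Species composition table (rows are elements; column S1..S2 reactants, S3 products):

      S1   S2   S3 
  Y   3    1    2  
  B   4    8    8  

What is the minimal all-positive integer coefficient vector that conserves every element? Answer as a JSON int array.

Y: 2·3+4·1 = 10 | 5·2 = 10
B: 2·4+4·8 = 40 | 5·8 = 40
gcd(2,4,5) = 1

Coefficients: [2, 4, 5]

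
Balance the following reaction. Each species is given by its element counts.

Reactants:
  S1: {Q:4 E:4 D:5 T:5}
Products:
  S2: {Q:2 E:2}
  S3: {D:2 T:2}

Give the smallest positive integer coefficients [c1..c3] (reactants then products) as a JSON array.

Q: 2·4 = 8 | 4·2+5·0 = 8
E: 2·4 = 8 | 4·2+5·0 = 8
D: 2·5 = 10 | 4·0+5·2 = 10
T: 2·5 = 10 | 4·0+5·2 = 10
gcd(2,4,5) = 1

Coefficients: [2, 4, 5]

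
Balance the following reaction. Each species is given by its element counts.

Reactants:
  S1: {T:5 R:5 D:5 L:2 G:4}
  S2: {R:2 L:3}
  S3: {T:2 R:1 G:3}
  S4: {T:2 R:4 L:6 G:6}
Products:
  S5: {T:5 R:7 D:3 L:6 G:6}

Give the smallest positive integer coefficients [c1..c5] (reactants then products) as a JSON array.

Coefficients: [3, 6, 4, 1, 5]

T: 3·5+6·0+4·2+1·2 = 25 | 5·5 = 25
R: 3·5+6·2+4·1+1·4 = 35 | 5·7 = 35
D: 3·5+6·0+4·0+1·0 = 15 | 5·3 = 15
L: 3·2+6·3+4·0+1·6 = 30 | 5·6 = 30
G: 3·4+6·0+4·3+1·6 = 30 | 5·6 = 30
gcd(3,6,4,1,5) = 1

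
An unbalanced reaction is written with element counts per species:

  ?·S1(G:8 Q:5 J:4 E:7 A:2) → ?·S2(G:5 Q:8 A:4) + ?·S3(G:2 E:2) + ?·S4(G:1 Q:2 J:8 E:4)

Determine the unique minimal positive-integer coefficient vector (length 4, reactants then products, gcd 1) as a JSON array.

Coefficients: [2, 1, 5, 1]

G: 2·8 = 16 | 1·5+5·2+1·1 = 16
Q: 2·5 = 10 | 1·8+5·0+1·2 = 10
J: 2·4 = 8 | 1·0+5·0+1·8 = 8
E: 2·7 = 14 | 1·0+5·2+1·4 = 14
A: 2·2 = 4 | 1·4+5·0+1·0 = 4
gcd(2,1,5,1) = 1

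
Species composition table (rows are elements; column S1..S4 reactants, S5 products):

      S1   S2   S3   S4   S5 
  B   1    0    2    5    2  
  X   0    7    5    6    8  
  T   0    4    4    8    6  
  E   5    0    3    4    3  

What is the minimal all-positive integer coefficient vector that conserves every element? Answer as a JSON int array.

Coefficients: [1, 3, 1, 1, 4]

B: 1·1+3·0+1·2+1·5 = 8 | 4·2 = 8
X: 1·0+3·7+1·5+1·6 = 32 | 4·8 = 32
T: 1·0+3·4+1·4+1·8 = 24 | 4·6 = 24
E: 1·5+3·0+1·3+1·4 = 12 | 4·3 = 12
gcd(1,3,1,1,4) = 1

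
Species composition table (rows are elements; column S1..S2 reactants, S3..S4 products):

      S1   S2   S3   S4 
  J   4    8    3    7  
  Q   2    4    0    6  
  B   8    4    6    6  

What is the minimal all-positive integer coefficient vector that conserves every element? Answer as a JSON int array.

Coefficients: [5, 2, 5, 3]

J: 5·4+2·8 = 36 | 5·3+3·7 = 36
Q: 5·2+2·4 = 18 | 5·0+3·6 = 18
B: 5·8+2·4 = 48 | 5·6+3·6 = 48
gcd(5,2,5,3) = 1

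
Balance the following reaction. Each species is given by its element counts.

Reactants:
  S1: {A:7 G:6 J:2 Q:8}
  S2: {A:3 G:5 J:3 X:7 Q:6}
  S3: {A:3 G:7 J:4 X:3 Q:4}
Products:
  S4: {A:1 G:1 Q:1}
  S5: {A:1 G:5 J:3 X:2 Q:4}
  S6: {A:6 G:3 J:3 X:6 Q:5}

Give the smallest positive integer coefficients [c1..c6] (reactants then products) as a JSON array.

A: 1·7+1·3+1·3 = 13 | 5·1+2·1+1·6 = 13
G: 1·6+1·5+1·7 = 18 | 5·1+2·5+1·3 = 18
J: 1·2+1·3+1·4 = 9 | 5·0+2·3+1·3 = 9
X: 1·0+1·7+1·3 = 10 | 5·0+2·2+1·6 = 10
Q: 1·8+1·6+1·4 = 18 | 5·1+2·4+1·5 = 18
gcd(1,1,1,5,2,1) = 1

Coefficients: [1, 1, 1, 5, 2, 1]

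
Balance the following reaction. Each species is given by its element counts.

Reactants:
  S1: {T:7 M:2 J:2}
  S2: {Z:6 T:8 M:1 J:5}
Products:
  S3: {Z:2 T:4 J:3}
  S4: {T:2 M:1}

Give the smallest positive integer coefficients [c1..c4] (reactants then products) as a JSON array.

Coefficients: [2, 1, 3, 5]

Z: 2·0+1·6 = 6 | 3·2+5·0 = 6
T: 2·7+1·8 = 22 | 3·4+5·2 = 22
M: 2·2+1·1 = 5 | 3·0+5·1 = 5
J: 2·2+1·5 = 9 | 3·3+5·0 = 9
gcd(2,1,3,5) = 1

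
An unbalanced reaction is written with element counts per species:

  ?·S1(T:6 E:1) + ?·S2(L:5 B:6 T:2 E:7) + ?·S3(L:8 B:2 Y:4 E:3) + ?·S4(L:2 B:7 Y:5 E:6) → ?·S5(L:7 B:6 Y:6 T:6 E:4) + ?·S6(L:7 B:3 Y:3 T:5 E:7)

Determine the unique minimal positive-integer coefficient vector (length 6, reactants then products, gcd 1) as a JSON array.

L: 6·0+1·5+5·8+2·2 = 49 | 3·7+4·7 = 49
B: 6·0+1·6+5·2+2·7 = 30 | 3·6+4·3 = 30
Y: 6·0+1·0+5·4+2·5 = 30 | 3·6+4·3 = 30
T: 6·6+1·2+5·0+2·0 = 38 | 3·6+4·5 = 38
E: 6·1+1·7+5·3+2·6 = 40 | 3·4+4·7 = 40
gcd(6,1,5,2,3,4) = 1

Coefficients: [6, 1, 5, 2, 3, 4]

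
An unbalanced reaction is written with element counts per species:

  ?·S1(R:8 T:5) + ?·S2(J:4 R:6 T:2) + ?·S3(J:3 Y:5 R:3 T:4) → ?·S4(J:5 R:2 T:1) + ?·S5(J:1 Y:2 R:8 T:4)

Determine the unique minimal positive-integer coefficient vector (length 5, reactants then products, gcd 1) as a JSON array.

Coefficients: [1, 6, 2, 5, 5]

J: 1·0+6·4+2·3 = 30 | 5·5+5·1 = 30
Y: 1·0+6·0+2·5 = 10 | 5·0+5·2 = 10
R: 1·8+6·6+2·3 = 50 | 5·2+5·8 = 50
T: 1·5+6·2+2·4 = 25 | 5·1+5·4 = 25
gcd(1,6,2,5,5) = 1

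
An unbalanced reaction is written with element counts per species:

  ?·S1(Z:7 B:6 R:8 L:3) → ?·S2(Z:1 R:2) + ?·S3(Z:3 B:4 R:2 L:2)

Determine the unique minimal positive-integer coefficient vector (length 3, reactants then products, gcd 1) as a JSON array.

Coefficients: [2, 5, 3]

Z: 2·7 = 14 | 5·1+3·3 = 14
B: 2·6 = 12 | 5·0+3·4 = 12
R: 2·8 = 16 | 5·2+3·2 = 16
L: 2·3 = 6 | 5·0+3·2 = 6
gcd(2,5,3) = 1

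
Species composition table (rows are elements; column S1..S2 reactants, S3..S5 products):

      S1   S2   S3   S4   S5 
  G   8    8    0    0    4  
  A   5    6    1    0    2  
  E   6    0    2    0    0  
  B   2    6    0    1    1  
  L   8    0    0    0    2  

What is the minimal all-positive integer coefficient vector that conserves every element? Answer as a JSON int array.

Coefficients: [1, 1, 3, 4, 4]

G: 1·8+1·8 = 16 | 3·0+4·0+4·4 = 16
A: 1·5+1·6 = 11 | 3·1+4·0+4·2 = 11
E: 1·6+1·0 = 6 | 3·2+4·0+4·0 = 6
B: 1·2+1·6 = 8 | 3·0+4·1+4·1 = 8
L: 1·8+1·0 = 8 | 3·0+4·0+4·2 = 8
gcd(1,1,3,4,4) = 1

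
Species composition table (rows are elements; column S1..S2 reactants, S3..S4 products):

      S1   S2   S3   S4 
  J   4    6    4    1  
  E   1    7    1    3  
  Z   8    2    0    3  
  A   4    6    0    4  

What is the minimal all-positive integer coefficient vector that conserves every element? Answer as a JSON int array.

J: 1·4+2·6 = 16 | 3·4+4·1 = 16
E: 1·1+2·7 = 15 | 3·1+4·3 = 15
Z: 1·8+2·2 = 12 | 3·0+4·3 = 12
A: 1·4+2·6 = 16 | 3·0+4·4 = 16
gcd(1,2,3,4) = 1

Coefficients: [1, 2, 3, 4]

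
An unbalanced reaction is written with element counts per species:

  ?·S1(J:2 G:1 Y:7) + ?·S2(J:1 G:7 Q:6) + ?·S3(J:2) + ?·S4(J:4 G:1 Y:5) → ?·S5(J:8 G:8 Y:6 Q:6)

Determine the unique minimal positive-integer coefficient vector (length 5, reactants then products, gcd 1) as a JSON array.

J: 1·2+2·1+4·2+1·4 = 16 | 2·8 = 16
G: 1·1+2·7+4·0+1·1 = 16 | 2·8 = 16
Y: 1·7+2·0+4·0+1·5 = 12 | 2·6 = 12
Q: 1·0+2·6+4·0+1·0 = 12 | 2·6 = 12
gcd(1,2,4,1,2) = 1

Coefficients: [1, 2, 4, 1, 2]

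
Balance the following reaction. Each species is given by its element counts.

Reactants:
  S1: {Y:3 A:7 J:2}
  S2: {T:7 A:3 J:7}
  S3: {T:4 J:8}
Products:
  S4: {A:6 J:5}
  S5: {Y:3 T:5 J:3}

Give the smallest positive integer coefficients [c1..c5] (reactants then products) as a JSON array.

Coefficients: [3, 1, 2, 4, 3]

Y: 3·3+1·0+2·0 = 9 | 4·0+3·3 = 9
T: 3·0+1·7+2·4 = 15 | 4·0+3·5 = 15
A: 3·7+1·3+2·0 = 24 | 4·6+3·0 = 24
J: 3·2+1·7+2·8 = 29 | 4·5+3·3 = 29
gcd(3,1,2,4,3) = 1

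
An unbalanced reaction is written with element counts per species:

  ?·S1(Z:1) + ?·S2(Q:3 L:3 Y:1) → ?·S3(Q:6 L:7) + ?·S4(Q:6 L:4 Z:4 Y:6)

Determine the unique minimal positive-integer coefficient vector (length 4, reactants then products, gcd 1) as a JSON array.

Coefficients: [4, 6, 2, 1]

Q: 4·0+6·3 = 18 | 2·6+1·6 = 18
L: 4·0+6·3 = 18 | 2·7+1·4 = 18
Z: 4·1+6·0 = 4 | 2·0+1·4 = 4
Y: 4·0+6·1 = 6 | 2·0+1·6 = 6
gcd(4,6,2,1) = 1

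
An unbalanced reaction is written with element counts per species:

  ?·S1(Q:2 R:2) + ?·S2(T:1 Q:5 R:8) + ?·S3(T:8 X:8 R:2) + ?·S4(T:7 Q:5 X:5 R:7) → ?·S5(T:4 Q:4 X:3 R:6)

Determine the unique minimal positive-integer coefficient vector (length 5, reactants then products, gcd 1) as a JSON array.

T: 2·0+2·1+1·8+2·7 = 24 | 6·4 = 24
Q: 2·2+2·5+1·0+2·5 = 24 | 6·4 = 24
X: 2·0+2·0+1·8+2·5 = 18 | 6·3 = 18
R: 2·2+2·8+1·2+2·7 = 36 | 6·6 = 36
gcd(2,2,1,2,6) = 1

Coefficients: [2, 2, 1, 2, 6]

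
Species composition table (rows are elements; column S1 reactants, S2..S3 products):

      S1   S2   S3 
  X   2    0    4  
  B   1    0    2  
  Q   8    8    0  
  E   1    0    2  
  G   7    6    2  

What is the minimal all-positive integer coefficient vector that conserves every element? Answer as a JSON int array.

X: 2·2 = 4 | 2·0+1·4 = 4
B: 2·1 = 2 | 2·0+1·2 = 2
Q: 2·8 = 16 | 2·8+1·0 = 16
E: 2·1 = 2 | 2·0+1·2 = 2
G: 2·7 = 14 | 2·6+1·2 = 14
gcd(2,2,1) = 1

Coefficients: [2, 2, 1]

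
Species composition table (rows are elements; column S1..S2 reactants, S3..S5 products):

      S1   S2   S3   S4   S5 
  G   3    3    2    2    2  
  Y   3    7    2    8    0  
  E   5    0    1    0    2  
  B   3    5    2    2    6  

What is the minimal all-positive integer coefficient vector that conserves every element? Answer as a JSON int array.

G: 2·3+6·3 = 24 | 4·2+5·2+3·2 = 24
Y: 2·3+6·7 = 48 | 4·2+5·8+3·0 = 48
E: 2·5+6·0 = 10 | 4·1+5·0+3·2 = 10
B: 2·3+6·5 = 36 | 4·2+5·2+3·6 = 36
gcd(2,6,4,5,3) = 1

Coefficients: [2, 6, 4, 5, 3]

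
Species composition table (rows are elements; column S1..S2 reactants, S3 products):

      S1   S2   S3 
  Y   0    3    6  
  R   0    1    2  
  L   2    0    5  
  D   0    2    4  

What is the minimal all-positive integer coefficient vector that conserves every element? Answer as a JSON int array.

Y: 5·0+4·3 = 12 | 2·6 = 12
R: 5·0+4·1 = 4 | 2·2 = 4
L: 5·2+4·0 = 10 | 2·5 = 10
D: 5·0+4·2 = 8 | 2·4 = 8
gcd(5,4,2) = 1

Coefficients: [5, 4, 2]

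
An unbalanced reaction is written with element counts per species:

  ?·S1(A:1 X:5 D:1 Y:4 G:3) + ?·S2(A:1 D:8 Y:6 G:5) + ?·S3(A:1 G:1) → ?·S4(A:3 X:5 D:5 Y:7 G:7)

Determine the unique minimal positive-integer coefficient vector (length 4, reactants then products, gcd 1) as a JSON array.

Coefficients: [2, 1, 3, 2]

A: 2·1+1·1+3·1 = 6 | 2·3 = 6
X: 2·5+1·0+3·0 = 10 | 2·5 = 10
D: 2·1+1·8+3·0 = 10 | 2·5 = 10
Y: 2·4+1·6+3·0 = 14 | 2·7 = 14
G: 2·3+1·5+3·1 = 14 | 2·7 = 14
gcd(2,1,3,2) = 1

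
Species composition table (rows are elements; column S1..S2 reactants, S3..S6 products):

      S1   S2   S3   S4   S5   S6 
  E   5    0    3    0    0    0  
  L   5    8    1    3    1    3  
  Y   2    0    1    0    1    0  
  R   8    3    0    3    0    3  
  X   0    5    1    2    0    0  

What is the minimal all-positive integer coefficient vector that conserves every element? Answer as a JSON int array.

Coefficients: [3, 3, 5, 5, 1, 6]

E: 3·5+3·0 = 15 | 5·3+5·0+1·0+6·0 = 15
L: 3·5+3·8 = 39 | 5·1+5·3+1·1+6·3 = 39
Y: 3·2+3·0 = 6 | 5·1+5·0+1·1+6·0 = 6
R: 3·8+3·3 = 33 | 5·0+5·3+1·0+6·3 = 33
X: 3·0+3·5 = 15 | 5·1+5·2+1·0+6·0 = 15
gcd(3,3,5,5,1,6) = 1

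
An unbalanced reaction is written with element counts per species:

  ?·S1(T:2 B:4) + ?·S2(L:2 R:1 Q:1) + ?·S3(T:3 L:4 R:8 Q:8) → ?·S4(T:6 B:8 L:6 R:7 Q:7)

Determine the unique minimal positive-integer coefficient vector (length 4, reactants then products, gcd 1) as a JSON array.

Coefficients: [6, 5, 2, 3]

T: 6·2+5·0+2·3 = 18 | 3·6 = 18
B: 6·4+5·0+2·0 = 24 | 3·8 = 24
L: 6·0+5·2+2·4 = 18 | 3·6 = 18
R: 6·0+5·1+2·8 = 21 | 3·7 = 21
Q: 6·0+5·1+2·8 = 21 | 3·7 = 21
gcd(6,5,2,3) = 1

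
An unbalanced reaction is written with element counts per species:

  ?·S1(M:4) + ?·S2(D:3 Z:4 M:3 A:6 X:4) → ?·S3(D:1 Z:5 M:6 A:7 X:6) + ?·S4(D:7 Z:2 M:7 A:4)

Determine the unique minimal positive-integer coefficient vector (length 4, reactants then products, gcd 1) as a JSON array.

D: 5·0+6·3 = 18 | 4·1+2·7 = 18
Z: 5·0+6·4 = 24 | 4·5+2·2 = 24
M: 5·4+6·3 = 38 | 4·6+2·7 = 38
A: 5·0+6·6 = 36 | 4·7+2·4 = 36
X: 5·0+6·4 = 24 | 4·6+2·0 = 24
gcd(5,6,4,2) = 1

Coefficients: [5, 6, 4, 2]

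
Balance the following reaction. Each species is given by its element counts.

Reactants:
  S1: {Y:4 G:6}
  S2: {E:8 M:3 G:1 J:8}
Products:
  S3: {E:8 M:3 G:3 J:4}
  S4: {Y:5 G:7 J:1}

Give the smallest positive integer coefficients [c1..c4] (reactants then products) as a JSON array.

E: 5·0+1·8 = 8 | 1·8+4·0 = 8
Y: 5·4+1·0 = 20 | 1·0+4·5 = 20
M: 5·0+1·3 = 3 | 1·3+4·0 = 3
G: 5·6+1·1 = 31 | 1·3+4·7 = 31
J: 5·0+1·8 = 8 | 1·4+4·1 = 8
gcd(5,1,1,4) = 1

Coefficients: [5, 1, 1, 4]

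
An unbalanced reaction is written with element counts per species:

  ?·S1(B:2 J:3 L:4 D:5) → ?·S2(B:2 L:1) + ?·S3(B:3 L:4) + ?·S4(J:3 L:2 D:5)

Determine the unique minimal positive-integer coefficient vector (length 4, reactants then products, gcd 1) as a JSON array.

B: 5·2 = 10 | 2·2+2·3+5·0 = 10
J: 5·3 = 15 | 2·0+2·0+5·3 = 15
L: 5·4 = 20 | 2·1+2·4+5·2 = 20
D: 5·5 = 25 | 2·0+2·0+5·5 = 25
gcd(5,2,2,5) = 1

Coefficients: [5, 2, 2, 5]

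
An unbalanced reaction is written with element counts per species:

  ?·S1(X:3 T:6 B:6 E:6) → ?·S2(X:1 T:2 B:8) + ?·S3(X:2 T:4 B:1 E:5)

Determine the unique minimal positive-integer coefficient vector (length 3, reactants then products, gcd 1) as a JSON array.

X: 5·3 = 15 | 3·1+6·2 = 15
T: 5·6 = 30 | 3·2+6·4 = 30
B: 5·6 = 30 | 3·8+6·1 = 30
E: 5·6 = 30 | 3·0+6·5 = 30
gcd(5,3,6) = 1

Coefficients: [5, 3, 6]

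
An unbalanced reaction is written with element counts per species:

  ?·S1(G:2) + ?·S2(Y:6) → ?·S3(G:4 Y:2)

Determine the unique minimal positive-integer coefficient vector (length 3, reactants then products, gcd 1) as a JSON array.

Coefficients: [6, 1, 3]

G: 6·2+1·0 = 12 | 3·4 = 12
Y: 6·0+1·6 = 6 | 3·2 = 6
gcd(6,1,3) = 1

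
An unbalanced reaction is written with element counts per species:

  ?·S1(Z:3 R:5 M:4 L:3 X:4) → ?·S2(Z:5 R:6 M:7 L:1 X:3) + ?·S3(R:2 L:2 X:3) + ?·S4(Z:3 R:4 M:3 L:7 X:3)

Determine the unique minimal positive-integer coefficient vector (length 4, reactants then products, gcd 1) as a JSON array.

Z: 6·3 = 18 | 3·5+4·0+1·3 = 18
R: 6·5 = 30 | 3·6+4·2+1·4 = 30
M: 6·4 = 24 | 3·7+4·0+1·3 = 24
L: 6·3 = 18 | 3·1+4·2+1·7 = 18
X: 6·4 = 24 | 3·3+4·3+1·3 = 24
gcd(6,3,4,1) = 1

Coefficients: [6, 3, 4, 1]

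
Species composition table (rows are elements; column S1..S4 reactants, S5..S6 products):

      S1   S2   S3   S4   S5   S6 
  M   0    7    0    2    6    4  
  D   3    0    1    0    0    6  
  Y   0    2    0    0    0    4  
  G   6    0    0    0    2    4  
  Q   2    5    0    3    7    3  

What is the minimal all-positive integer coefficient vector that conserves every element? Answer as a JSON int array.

M: 3·0+4·7+3·0+5·2 = 38 | 5·6+2·4 = 38
D: 3·3+4·0+3·1+5·0 = 12 | 5·0+2·6 = 12
Y: 3·0+4·2+3·0+5·0 = 8 | 5·0+2·4 = 8
G: 3·6+4·0+3·0+5·0 = 18 | 5·2+2·4 = 18
Q: 3·2+4·5+3·0+5·3 = 41 | 5·7+2·3 = 41
gcd(3,4,3,5,5,2) = 1

Coefficients: [3, 4, 3, 5, 5, 2]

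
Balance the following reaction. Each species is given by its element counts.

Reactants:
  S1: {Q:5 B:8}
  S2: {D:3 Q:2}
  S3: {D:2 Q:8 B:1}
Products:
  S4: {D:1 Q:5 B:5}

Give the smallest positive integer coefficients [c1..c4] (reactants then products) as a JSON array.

Coefficients: [3, 1, 1, 5]

D: 3·0+1·3+1·2 = 5 | 5·1 = 5
Q: 3·5+1·2+1·8 = 25 | 5·5 = 25
B: 3·8+1·0+1·1 = 25 | 5·5 = 25
gcd(3,1,1,5) = 1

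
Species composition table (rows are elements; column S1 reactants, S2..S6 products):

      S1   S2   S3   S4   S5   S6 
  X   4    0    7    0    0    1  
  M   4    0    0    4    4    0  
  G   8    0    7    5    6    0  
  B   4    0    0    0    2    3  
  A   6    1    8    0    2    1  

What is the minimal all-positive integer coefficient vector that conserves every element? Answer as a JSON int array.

X: 5·4 = 20 | 6·0+2·7+4·0+1·0+6·1 = 20
M: 5·4 = 20 | 6·0+2·0+4·4+1·4+6·0 = 20
G: 5·8 = 40 | 6·0+2·7+4·5+1·6+6·0 = 40
B: 5·4 = 20 | 6·0+2·0+4·0+1·2+6·3 = 20
A: 5·6 = 30 | 6·1+2·8+4·0+1·2+6·1 = 30
gcd(5,6,2,4,1,6) = 1

Coefficients: [5, 6, 2, 4, 1, 6]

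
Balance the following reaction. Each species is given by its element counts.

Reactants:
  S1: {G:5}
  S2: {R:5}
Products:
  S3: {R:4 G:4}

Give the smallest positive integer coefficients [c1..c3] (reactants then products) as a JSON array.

R: 4·0+4·5 = 20 | 5·4 = 20
G: 4·5+4·0 = 20 | 5·4 = 20
gcd(4,4,5) = 1

Coefficients: [4, 4, 5]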